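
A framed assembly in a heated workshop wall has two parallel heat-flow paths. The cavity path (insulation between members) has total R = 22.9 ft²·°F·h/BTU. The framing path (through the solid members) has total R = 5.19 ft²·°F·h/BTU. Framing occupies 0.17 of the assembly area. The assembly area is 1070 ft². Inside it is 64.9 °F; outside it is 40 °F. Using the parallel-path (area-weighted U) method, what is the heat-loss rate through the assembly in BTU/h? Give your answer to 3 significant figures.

U_eff = 0.83/22.9 + 0.17/5.19 = 0.03624 + 0.03276 = 0.069
R_eff = 1/U_eff = 14.49 ft²·°F·h/BTU
Q = 1070 × (64.9 − 40) / 14.49 = 1838 BTU/h

1840 BTU/h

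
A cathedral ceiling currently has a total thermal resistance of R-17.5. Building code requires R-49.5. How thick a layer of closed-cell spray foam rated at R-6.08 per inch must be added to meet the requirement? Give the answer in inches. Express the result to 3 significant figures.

5.26 in

ΔR = 49.5 − 17.5 = 32 ft²·°F·h/BTU
L = ΔR / (R/in) = 32/6.08 = 5.263 in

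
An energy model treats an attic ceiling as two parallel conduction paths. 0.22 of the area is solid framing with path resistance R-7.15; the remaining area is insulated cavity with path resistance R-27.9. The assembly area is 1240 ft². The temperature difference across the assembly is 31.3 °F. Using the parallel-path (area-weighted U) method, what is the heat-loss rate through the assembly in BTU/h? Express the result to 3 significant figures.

U_eff = 0.78/27.9 + 0.22/7.15 = 0.02796 + 0.03077 = 0.05873
R_eff = 1/U_eff = 17.03 ft²·°F·h/BTU
Q = 1240 × 31.3 / 17.03 = 2279 BTU/h

2280 BTU/h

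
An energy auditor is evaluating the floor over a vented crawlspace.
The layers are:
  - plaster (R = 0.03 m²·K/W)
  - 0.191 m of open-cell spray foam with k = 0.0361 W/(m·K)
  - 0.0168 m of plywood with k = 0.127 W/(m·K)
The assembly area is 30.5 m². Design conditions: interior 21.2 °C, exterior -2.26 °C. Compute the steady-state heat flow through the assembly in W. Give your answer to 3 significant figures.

131 W

0.191/0.0361 = 5.291
0.0168/0.127 = 0.1323
R_total = 0.03 + 5.291 + 0.1323 = 5.453 m²·K/W
Q = A·ΔT/R = 30.5 × (21.2 − (-2.26)) / 5.453 = 131.2 W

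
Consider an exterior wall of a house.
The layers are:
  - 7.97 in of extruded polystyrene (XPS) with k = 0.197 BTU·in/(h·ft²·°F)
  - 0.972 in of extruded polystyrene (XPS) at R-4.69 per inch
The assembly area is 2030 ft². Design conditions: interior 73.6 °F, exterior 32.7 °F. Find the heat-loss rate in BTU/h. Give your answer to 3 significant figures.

7.97/0.197 = 40.46
0.972 × 4.69 = 4.559
R_total = 40.46 + 4.559 = 45.02 ft²·°F·h/BTU
Q = A·ΔT/R = 2030 × (73.6 − 32.7) / 45.02 = 1844 BTU/h

1840 BTU/h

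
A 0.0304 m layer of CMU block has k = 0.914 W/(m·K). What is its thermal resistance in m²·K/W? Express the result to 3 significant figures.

0.0333 m²·K/W

R = L/k = 0.0304/0.914 = 0.03326 m²·K/W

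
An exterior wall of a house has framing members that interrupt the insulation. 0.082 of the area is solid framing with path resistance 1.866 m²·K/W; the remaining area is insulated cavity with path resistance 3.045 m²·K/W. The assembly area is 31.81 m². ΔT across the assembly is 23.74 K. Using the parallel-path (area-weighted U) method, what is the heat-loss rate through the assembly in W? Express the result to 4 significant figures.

U_eff = 0.918/3.045 + 0.082/1.866 = 0.30148 + 0.043944 = 0.34542
R_eff = 1/U_eff = 2.895 m²·K/W
Q = 31.81 × 23.74 / 2.895 = 260.85 W

260.9 W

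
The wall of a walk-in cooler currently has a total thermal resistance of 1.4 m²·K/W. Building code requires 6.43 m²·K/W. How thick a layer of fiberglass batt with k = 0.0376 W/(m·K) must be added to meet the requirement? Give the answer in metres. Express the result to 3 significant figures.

ΔR = 6.43 − 1.4 = 5.03 m²·K/W
L = ΔR × k = 5.03 × 0.0376 = 0.1891 m

0.189 m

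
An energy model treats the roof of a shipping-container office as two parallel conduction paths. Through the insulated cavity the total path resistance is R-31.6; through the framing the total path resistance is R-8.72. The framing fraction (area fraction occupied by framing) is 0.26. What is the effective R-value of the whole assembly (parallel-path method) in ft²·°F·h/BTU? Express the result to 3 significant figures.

U_eff = 0.74/31.6 + 0.26/8.72 = 0.02342 + 0.02982 = 0.05323
R_eff = 1/U_eff = 18.78 ft²·°F·h/BTU

18.8 ft²·°F·h/BTU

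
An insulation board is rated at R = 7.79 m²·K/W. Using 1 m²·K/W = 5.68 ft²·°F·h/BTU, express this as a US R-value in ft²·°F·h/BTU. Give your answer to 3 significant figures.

44.2 ft²·°F·h/BTU

R_US = 7.79 × 5.68 = 44.25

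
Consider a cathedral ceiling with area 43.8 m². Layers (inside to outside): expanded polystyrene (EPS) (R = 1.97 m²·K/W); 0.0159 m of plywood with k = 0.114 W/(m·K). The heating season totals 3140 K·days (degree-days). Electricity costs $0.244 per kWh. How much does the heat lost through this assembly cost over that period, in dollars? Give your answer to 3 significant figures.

0.0159/0.114 = 0.1395
R_total = 1.97 + 0.1395 = 2.109 m²·K/W
E = A × HDD × 24 / R / 1000 = 43.8 × 3140 × 24 / 2.109 / 1000 = 1565 kWh
Cost = 1565 × 0.244 = $381.8

382 dollars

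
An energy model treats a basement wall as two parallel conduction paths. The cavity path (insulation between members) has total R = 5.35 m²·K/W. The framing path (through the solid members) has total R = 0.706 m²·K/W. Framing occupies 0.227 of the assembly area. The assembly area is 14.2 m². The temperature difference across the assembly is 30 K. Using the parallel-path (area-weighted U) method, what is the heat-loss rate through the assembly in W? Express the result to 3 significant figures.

U_eff = 0.773/5.35 + 0.227/0.706 = 0.1445 + 0.3215 = 0.466
R_eff = 1/U_eff = 2.146 m²·K/W
Q = 14.2 × 30 / 2.146 = 198.5 W

199 W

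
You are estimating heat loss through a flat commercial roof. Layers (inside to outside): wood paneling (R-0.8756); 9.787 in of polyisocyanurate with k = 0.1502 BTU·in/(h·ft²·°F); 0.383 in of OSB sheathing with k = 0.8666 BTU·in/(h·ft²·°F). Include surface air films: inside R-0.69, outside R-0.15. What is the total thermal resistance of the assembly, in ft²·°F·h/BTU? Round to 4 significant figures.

9.787/0.1502 = 65.16
0.383/0.8666 = 0.44196
R_total = 0.69 + 0.8756 + 65.16 + 0.44196 + 0.15 = 67.317 ft²·°F·h/BTU

67.32 ft²·°F·h/BTU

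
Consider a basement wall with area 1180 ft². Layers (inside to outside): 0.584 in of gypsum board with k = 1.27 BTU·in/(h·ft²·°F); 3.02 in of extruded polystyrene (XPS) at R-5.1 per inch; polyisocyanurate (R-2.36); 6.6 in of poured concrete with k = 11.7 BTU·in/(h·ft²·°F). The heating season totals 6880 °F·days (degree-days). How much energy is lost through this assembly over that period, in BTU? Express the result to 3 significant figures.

0.584/1.27 = 0.4598
3.02 × 5.1 = 15.4
6.6/11.7 = 0.5641
R_total = 0.4598 + 15.4 + 2.36 + 0.5641 = 18.79 ft²·°F·h/BTU
E = A × HDD × 24 / R = 1180 × 6880 × 24 / 18.79 = 10370000 BTU

10400000 BTU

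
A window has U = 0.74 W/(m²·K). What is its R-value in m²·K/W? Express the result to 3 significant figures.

1.35 m²·K/W

R = 1/U = 1/0.74 = 1.351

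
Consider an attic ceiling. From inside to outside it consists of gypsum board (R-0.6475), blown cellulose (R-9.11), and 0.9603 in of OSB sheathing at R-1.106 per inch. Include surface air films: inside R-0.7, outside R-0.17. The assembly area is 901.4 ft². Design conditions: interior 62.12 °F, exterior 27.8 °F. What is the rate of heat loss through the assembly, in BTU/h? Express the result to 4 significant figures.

0.9603 × 1.106 = 1.0621
R_total = 0.7 + 0.6475 + 9.11 + 1.0621 + 0.17 = 11.69 ft²·°F·h/BTU
Q = A·ΔT/R = 901.4 × (62.12 − 27.8) / 11.69 = 2646.5 BTU/h

2646 BTU/h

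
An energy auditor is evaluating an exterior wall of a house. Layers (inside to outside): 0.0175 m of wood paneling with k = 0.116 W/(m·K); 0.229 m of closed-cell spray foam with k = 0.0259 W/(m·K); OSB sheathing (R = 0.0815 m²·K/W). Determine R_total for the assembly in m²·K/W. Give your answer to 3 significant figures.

0.0175/0.116 = 0.1509
0.229/0.0259 = 8.842
R_total = 0.1509 + 8.842 + 0.0815 = 9.074 m²·K/W

9.07 m²·K/W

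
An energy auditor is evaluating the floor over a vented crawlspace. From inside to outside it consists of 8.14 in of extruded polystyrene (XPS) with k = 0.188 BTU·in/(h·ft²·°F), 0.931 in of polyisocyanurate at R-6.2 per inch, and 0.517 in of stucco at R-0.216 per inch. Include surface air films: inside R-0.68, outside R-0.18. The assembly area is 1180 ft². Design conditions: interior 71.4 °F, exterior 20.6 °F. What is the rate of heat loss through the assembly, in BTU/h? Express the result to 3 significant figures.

8.14/0.188 = 43.3
0.931 × 6.2 = 5.772
0.517 × 0.216 = 0.1117
R_total = 0.68 + 43.3 + 5.772 + 0.1117 + 0.18 = 50.04 ft²·°F·h/BTU
Q = A·ΔT/R = 1180 × (71.4 − 20.6) / 50.04 = 1198 BTU/h

1200 BTU/h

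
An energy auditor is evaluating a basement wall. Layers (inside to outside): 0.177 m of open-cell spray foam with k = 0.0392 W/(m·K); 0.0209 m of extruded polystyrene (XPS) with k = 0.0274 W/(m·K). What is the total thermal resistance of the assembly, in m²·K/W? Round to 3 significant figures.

5.28 m²·K/W

0.177/0.0392 = 4.515
0.0209/0.0274 = 0.7628
R_total = 4.515 + 0.7628 = 5.278 m²·K/W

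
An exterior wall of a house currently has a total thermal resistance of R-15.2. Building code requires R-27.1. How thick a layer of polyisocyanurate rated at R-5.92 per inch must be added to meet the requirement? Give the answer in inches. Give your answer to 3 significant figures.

2.01 in

ΔR = 27.1 − 15.2 = 11.9 ft²·°F·h/BTU
L = ΔR / (R/in) = 11.9/5.92 = 2.01 in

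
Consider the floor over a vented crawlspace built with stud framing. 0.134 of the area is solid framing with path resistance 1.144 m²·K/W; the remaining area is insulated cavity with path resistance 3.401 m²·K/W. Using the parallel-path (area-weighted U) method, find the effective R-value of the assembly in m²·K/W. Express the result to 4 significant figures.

2.690 m²·K/W

U_eff = 0.866/3.401 + 0.134/1.144 = 0.25463 + 0.11713 = 0.37176
R_eff = 1/U_eff = 2.6899 m²·K/W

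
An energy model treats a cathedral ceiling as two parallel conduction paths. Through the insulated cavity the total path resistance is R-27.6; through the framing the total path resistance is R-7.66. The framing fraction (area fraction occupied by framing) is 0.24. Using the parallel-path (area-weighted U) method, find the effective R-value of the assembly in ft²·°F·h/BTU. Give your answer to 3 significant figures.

17.0 ft²·°F·h/BTU

U_eff = 0.76/27.6 + 0.24/7.66 = 0.02754 + 0.03133 = 0.05887
R_eff = 1/U_eff = 16.99 ft²·°F·h/BTU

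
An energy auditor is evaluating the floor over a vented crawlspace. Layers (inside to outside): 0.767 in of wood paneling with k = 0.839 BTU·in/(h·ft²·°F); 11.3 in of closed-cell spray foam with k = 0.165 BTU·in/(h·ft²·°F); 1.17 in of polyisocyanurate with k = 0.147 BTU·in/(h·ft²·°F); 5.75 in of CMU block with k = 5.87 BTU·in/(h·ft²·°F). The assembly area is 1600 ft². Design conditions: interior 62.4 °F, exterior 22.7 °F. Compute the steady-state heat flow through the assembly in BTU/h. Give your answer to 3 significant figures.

0.767/0.839 = 0.9142
11.3/0.165 = 68.48
1.17/0.147 = 7.959
5.75/5.87 = 0.9796
R_total = 0.9142 + 68.48 + 7.959 + 0.9796 = 78.34 ft²·°F·h/BTU
Q = A·ΔT/R = 1600 × (62.4 − 22.7) / 78.34 = 810.8 BTU/h

811 BTU/h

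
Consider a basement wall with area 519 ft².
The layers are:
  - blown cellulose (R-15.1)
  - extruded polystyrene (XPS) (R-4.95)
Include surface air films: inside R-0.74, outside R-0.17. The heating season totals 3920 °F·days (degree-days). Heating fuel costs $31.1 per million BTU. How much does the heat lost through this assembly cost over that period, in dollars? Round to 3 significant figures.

R_total = 0.74 + 15.1 + 4.95 + 0.17 = 20.96 ft²·°F·h/BTU
E = A × HDD × 24 / R = 519 × 3920 × 24 / 20.96 = 2330000 BTU
Cost = 2330000/10⁶ × 31.1 = $72.45

72.4 dollars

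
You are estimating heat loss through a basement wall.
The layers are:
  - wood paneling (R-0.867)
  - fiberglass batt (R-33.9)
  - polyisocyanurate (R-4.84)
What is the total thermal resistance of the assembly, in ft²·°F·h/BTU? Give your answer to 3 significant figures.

39.6 ft²·°F·h/BTU

R_total = 0.867 + 33.9 + 4.84 = 39.61 ft²·°F·h/BTU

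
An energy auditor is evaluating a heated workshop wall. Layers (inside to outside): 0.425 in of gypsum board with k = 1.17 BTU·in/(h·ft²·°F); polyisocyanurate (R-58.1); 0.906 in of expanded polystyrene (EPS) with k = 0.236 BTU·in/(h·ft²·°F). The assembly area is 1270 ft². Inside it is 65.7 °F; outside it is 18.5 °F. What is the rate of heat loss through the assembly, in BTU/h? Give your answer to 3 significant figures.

962 BTU/h

0.425/1.17 = 0.3632
0.906/0.236 = 3.839
R_total = 0.3632 + 58.1 + 3.839 = 62.3 ft²·°F·h/BTU
Q = A·ΔT/R = 1270 × (65.7 − 18.5) / 62.3 = 962.1 BTU/h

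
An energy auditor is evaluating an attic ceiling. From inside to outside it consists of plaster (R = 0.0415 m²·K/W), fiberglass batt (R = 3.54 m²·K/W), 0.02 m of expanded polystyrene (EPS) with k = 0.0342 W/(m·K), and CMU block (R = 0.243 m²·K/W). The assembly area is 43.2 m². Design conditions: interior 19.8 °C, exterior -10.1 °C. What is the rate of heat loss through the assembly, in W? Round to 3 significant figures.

293 W

0.02/0.0342 = 0.5848
R_total = 0.0415 + 3.54 + 0.5848 + 0.243 = 4.409 m²·K/W
Q = A·ΔT/R = 43.2 × (19.8 − (-10.1)) / 4.409 = 292.9 W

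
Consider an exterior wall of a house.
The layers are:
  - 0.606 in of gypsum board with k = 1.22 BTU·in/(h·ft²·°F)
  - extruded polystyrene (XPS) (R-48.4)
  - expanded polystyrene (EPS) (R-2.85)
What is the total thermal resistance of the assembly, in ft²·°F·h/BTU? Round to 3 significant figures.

0.606/1.22 = 0.4967
R_total = 0.4967 + 48.4 + 2.85 = 51.75 ft²·°F·h/BTU

51.7 ft²·°F·h/BTU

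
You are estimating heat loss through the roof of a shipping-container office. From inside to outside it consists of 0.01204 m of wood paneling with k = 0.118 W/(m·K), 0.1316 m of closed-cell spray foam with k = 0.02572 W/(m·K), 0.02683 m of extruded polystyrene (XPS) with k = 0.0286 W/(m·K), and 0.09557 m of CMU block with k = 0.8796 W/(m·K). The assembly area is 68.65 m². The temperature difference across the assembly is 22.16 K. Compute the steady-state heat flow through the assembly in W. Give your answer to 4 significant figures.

242.8 W

0.01204/0.118 = 0.10203
0.1316/0.02572 = 5.1166
0.02683/0.0286 = 0.93811
0.09557/0.8796 = 0.10865
R_total = 0.10203 + 5.1166 + 0.93811 + 0.10865 = 6.2654 m²·K/W
Q = A·ΔT/R = 68.65 × 22.16 / 6.2654 = 242.81 W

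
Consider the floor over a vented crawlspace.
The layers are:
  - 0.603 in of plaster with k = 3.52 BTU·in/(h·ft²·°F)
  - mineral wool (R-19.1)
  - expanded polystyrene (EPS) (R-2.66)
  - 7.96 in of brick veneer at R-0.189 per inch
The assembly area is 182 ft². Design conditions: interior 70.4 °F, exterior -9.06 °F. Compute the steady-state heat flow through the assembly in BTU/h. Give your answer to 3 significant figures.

0.603/3.52 = 0.1713
7.96 × 0.189 = 1.504
R_total = 0.1713 + 19.1 + 2.66 + 1.504 = 23.44 ft²·°F·h/BTU
Q = A·ΔT/R = 182 × (70.4 − (-9.06)) / 23.44 = 617.1 BTU/h

617 BTU/h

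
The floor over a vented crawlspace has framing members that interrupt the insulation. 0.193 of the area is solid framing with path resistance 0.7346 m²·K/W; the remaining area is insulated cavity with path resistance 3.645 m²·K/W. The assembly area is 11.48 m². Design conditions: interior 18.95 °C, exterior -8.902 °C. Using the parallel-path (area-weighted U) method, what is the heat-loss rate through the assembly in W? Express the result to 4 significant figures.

U_eff = 0.807/3.645 + 0.193/0.7346 = 0.2214 + 0.26273 = 0.48413
R_eff = 1/U_eff = 2.0656 m²·K/W
Q = 11.48 × (18.95 − (-8.902)) / 2.0656 = 154.8 W

154.8 W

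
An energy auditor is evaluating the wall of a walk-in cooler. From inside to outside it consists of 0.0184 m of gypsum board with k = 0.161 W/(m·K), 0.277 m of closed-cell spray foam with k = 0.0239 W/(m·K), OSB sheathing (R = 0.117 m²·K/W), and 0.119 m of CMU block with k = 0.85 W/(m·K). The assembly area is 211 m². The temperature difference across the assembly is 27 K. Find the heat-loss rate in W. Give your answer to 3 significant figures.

476 W

0.0184/0.161 = 0.1143
0.277/0.0239 = 11.59
0.119/0.85 = 0.14
R_total = 0.1143 + 11.59 + 0.117 + 0.14 = 11.96 m²·K/W
Q = A·ΔT/R = 211 × 27 / 11.96 = 476.3 W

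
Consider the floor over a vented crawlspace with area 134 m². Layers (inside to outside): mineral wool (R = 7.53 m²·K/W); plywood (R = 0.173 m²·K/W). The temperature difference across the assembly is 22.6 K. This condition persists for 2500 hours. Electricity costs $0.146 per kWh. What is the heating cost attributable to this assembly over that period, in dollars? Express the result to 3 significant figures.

R_total = 7.53 + 0.173 = 7.703 m²·K/W
Q = 134 × 22.6 / 7.703 = 393.1 W
E = 393.1 W × 2500 h / 1000 = 982.9 kWh
Cost = 982.9 × 0.146 = $143.5

143 dollars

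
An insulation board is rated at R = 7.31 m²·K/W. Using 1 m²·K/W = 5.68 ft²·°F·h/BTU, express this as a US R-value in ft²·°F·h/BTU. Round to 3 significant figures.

41.5 ft²·°F·h/BTU

R_US = 7.31 × 5.68 = 41.52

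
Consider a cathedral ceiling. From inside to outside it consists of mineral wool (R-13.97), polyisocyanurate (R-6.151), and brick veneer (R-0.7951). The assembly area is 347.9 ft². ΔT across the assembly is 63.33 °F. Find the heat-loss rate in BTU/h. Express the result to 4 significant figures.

1053 BTU/h

R_total = 13.97 + 6.151 + 0.7951 = 20.916 ft²·°F·h/BTU
Q = A·ΔT/R = 347.9 × 63.33 / 20.916 = 1053.4 BTU/h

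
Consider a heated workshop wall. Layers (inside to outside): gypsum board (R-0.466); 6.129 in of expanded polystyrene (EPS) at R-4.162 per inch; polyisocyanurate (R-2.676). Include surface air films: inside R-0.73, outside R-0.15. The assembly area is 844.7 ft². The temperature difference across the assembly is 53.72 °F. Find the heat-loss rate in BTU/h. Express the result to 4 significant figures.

1537 BTU/h

6.129 × 4.162 = 25.509
R_total = 0.73 + 0.466 + 25.509 + 2.676 + 0.15 = 29.531 ft²·°F·h/BTU
Q = A·ΔT/R = 844.7 × 53.72 / 29.531 = 1536.6 BTU/h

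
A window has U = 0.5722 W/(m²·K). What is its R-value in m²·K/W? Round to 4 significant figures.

1.748 m²·K/W

R = 1/U = 1/0.5722 = 1.7476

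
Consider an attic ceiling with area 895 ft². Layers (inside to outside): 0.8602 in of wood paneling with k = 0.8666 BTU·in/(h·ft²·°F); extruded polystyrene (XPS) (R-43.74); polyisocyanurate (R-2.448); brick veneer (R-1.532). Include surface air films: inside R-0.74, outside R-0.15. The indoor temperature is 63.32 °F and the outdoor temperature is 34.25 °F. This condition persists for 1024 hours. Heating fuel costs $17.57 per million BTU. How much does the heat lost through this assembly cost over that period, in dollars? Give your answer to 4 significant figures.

0.8602/0.8666 = 0.99261
R_total = 0.74 + 0.99261 + 43.74 + 2.448 + 1.532 + 0.15 = 49.603 ft²·°F·h/BTU
Q = 895 × (63.32 − 34.25) / 49.603 = 524.52 BTU/h
E = 524.52 × 1024 = 537110 BTU
Cost = 537110/10⁶ × 17.57 = $9.437

9.437 dollars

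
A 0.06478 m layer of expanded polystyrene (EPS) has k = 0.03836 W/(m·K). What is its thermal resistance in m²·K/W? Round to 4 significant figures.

1.689 m²·K/W

R = L/k = 0.06478/0.03836 = 1.6887 m²·K/W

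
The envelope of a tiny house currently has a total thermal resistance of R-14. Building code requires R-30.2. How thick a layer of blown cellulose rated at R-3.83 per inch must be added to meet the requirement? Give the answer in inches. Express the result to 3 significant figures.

ΔR = 30.2 − 14 = 16.2 ft²·°F·h/BTU
L = ΔR / (R/in) = 16.2/3.83 = 4.23 in

4.23 in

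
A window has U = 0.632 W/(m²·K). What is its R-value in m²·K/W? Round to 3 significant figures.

R = 1/U = 1/0.632 = 1.582

1.58 m²·K/W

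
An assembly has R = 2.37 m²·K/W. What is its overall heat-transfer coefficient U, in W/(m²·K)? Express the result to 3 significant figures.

U = 1/R = 1/2.37 = 0.4219

0.422 W/(m²·K)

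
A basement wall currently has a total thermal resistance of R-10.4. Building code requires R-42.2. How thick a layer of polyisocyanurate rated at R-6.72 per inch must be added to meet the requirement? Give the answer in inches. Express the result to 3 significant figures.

ΔR = 42.2 − 10.4 = 31.8 ft²·°F·h/BTU
L = ΔR / (R/in) = 31.8/6.72 = 4.732 in

4.73 in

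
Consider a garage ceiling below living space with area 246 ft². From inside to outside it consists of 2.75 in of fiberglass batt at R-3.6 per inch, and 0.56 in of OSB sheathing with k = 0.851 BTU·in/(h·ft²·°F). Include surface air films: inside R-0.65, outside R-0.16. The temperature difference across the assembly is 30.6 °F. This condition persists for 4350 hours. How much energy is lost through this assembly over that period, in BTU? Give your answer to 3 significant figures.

2.75 × 3.6 = 9.9
0.56/0.851 = 0.658
R_total = 0.65 + 9.9 + 0.658 + 0.16 = 11.37 ft²·°F·h/BTU
Q = 246 × 30.6 / 11.37 = 662.2 BTU/h
E = 662.2 × 4350 = 2880000 BTU

2880000 BTU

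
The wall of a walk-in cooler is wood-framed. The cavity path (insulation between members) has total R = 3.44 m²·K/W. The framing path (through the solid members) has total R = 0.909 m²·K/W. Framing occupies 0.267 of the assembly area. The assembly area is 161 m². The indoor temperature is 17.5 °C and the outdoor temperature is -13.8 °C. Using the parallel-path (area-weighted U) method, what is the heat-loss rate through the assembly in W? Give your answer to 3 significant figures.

2550 W

U_eff = 0.733/3.44 + 0.267/0.909 = 0.2131 + 0.2937 = 0.5068
R_eff = 1/U_eff = 1.973 m²·K/W
Q = 161 × (17.5 − (-13.8)) / 1.973 = 2554 W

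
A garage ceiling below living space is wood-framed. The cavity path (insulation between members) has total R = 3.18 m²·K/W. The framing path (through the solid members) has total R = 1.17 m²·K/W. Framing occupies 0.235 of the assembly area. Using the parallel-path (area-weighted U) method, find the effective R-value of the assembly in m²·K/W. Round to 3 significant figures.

U_eff = 0.765/3.18 + 0.235/1.17 = 0.2406 + 0.2009 = 0.4414
R_eff = 1/U_eff = 2.265 m²·K/W

2.27 m²·K/W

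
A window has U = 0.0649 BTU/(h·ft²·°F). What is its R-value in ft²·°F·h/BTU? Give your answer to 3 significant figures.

15.4 ft²·°F·h/BTU

R = 1/U = 1/0.0649 = 15.41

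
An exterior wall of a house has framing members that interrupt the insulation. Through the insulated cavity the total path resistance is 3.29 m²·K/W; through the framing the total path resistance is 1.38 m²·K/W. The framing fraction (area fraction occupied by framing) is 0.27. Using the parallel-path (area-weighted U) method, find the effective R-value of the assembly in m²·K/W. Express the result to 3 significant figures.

2.39 m²·K/W

U_eff = 0.73/3.29 + 0.27/1.38 = 0.2219 + 0.1957 = 0.4175
R_eff = 1/U_eff = 2.395 m²·K/W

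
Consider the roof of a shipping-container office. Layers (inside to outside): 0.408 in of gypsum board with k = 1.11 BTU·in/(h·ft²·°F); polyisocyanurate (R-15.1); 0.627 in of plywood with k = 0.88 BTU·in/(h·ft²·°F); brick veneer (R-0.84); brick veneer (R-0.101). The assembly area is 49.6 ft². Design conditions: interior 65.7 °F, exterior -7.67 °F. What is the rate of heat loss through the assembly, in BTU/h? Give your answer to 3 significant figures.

213 BTU/h

0.408/1.11 = 0.3676
0.627/0.88 = 0.7125
R_total = 0.3676 + 15.1 + 0.7125 + 0.84 + 0.101 = 17.12 ft²·°F·h/BTU
Q = A·ΔT/R = 49.6 × (65.7 − (-7.67)) / 17.12 = 212.6 BTU/h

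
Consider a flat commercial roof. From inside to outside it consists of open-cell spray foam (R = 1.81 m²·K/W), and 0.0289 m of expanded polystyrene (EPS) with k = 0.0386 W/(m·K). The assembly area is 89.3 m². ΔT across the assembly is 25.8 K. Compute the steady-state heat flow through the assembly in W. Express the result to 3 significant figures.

900 W

0.0289/0.0386 = 0.7487
R_total = 1.81 + 0.7487 = 2.559 m²·K/W
Q = A·ΔT/R = 89.3 × 25.8 / 2.559 = 900.4 W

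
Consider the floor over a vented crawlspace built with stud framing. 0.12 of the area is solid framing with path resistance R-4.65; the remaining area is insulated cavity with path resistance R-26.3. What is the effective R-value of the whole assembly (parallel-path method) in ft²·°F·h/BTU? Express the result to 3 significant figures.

U_eff = 0.88/26.3 + 0.12/4.65 = 0.03346 + 0.02581 = 0.05927
R_eff = 1/U_eff = 16.87 ft²·°F·h/BTU

16.9 ft²·°F·h/BTU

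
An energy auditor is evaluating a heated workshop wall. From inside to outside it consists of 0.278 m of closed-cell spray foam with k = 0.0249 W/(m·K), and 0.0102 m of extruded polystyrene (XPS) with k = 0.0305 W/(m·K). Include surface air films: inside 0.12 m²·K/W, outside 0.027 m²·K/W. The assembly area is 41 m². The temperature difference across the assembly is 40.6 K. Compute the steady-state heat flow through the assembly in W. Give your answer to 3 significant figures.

0.278/0.0249 = 11.16
0.0102/0.0305 = 0.3344
R_total = 0.12 + 11.16 + 0.3344 + 0.027 = 11.65 m²·K/W
Q = A·ΔT/R = 41 × 40.6 / 11.65 = 142.9 W

143 W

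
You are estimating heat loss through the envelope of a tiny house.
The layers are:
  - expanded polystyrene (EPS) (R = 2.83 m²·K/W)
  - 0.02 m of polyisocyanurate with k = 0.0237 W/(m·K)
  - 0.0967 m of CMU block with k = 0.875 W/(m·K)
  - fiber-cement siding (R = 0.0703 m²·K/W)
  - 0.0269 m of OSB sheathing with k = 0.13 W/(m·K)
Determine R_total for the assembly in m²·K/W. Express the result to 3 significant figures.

4.06 m²·K/W

0.02/0.0237 = 0.8439
0.0967/0.875 = 0.1105
0.0269/0.13 = 0.2069
R_total = 2.83 + 0.8439 + 0.1105 + 0.0703 + 0.2069 = 4.062 m²·K/W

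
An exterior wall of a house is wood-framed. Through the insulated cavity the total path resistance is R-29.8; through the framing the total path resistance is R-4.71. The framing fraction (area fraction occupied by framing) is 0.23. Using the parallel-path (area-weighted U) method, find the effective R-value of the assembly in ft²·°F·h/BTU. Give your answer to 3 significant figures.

13.4 ft²·°F·h/BTU

U_eff = 0.77/29.8 + 0.23/4.71 = 0.02584 + 0.04883 = 0.07467
R_eff = 1/U_eff = 13.39 ft²·°F·h/BTU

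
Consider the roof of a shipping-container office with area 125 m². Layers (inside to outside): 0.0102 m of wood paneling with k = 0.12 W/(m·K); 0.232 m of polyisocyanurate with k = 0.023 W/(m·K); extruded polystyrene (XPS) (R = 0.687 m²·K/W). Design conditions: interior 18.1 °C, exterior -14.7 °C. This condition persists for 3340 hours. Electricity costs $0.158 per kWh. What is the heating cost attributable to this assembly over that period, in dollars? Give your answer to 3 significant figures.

199 dollars

0.0102/0.12 = 0.085
0.232/0.023 = 10.09
R_total = 0.085 + 10.09 + 0.687 = 10.86 m²·K/W
Q = 125 × (18.1 − (-14.7)) / 10.86 = 377.6 W
E = 377.6 W × 3340 h / 1000 = 1261 kWh
Cost = 1261 × 0.158 = $199.3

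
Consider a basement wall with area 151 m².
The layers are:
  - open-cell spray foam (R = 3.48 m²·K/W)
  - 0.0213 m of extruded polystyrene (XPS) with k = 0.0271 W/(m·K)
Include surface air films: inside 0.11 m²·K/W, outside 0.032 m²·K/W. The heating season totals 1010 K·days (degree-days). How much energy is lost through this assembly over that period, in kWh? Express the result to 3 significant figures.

830 kWh

0.0213/0.0271 = 0.786
R_total = 0.11 + 3.48 + 0.786 + 0.032 = 4.408 m²·K/W
E = A × HDD × 24 / R / 1000 = 151 × 1010 × 24 / 4.408 / 1000 = 830.4 kWh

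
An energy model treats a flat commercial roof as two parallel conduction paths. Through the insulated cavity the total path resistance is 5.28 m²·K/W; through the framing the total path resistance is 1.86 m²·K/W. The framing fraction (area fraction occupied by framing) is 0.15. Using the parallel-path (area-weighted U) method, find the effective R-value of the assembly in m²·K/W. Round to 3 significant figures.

U_eff = 0.85/5.28 + 0.15/1.86 = 0.161 + 0.08065 = 0.2416
R_eff = 1/U_eff = 4.139 m²·K/W

4.14 m²·K/W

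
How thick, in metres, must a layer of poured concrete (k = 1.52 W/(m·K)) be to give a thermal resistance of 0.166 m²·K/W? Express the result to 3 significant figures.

L = R·k = 0.166 × 1.52 = 0.2523 m

0.252 m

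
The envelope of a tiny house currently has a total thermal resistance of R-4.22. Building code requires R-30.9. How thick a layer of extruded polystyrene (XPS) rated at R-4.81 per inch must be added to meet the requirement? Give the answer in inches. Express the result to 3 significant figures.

5.55 in

ΔR = 30.9 − 4.22 = 26.68 ft²·°F·h/BTU
L = ΔR / (R/in) = 26.68/4.81 = 5.547 in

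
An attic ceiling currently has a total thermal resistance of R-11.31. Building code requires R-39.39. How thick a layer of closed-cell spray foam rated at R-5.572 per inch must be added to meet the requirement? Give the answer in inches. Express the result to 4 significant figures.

ΔR = 39.39 − 11.31 = 28.08 ft²·°F·h/BTU
L = ΔR / (R/in) = 28.08/5.572 = 5.0395 in

5.039 in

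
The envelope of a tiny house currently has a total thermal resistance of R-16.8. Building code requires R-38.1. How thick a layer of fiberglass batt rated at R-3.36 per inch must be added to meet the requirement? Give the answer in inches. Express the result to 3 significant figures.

ΔR = 38.1 − 16.8 = 21.3 ft²·°F·h/BTU
L = ΔR / (R/in) = 21.3/3.36 = 6.339 in

6.34 in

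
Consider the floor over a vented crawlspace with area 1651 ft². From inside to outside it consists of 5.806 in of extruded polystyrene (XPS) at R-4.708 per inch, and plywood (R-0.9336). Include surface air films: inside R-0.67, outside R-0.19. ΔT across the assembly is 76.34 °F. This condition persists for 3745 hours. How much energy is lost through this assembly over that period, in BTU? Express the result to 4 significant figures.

16200000 BTU

5.806 × 4.708 = 27.335
R_total = 0.67 + 27.335 + 0.9336 + 0.19 = 29.128 ft²·°F·h/BTU
Q = 1651 × 76.34 / 29.128 = 4327 BTU/h
E = 4327 × 3745 = 16205000 BTU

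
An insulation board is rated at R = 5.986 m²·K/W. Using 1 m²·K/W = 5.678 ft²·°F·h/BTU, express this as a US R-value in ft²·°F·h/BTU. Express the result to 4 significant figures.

33.99 ft²·°F·h/BTU

R_US = 5.986 × 5.678 = 33.989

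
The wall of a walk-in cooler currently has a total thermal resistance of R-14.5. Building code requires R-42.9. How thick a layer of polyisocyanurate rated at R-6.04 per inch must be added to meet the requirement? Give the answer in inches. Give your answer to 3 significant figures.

ΔR = 42.9 − 14.5 = 28.4 ft²·°F·h/BTU
L = ΔR / (R/in) = 28.4/6.04 = 4.702 in

4.70 in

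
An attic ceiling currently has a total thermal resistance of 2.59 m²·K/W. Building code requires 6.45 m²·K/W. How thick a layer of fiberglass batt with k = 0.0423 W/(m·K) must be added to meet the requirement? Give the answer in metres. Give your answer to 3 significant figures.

ΔR = 6.45 − 2.59 = 3.86 m²·K/W
L = ΔR × k = 3.86 × 0.0423 = 0.1633 m

0.163 m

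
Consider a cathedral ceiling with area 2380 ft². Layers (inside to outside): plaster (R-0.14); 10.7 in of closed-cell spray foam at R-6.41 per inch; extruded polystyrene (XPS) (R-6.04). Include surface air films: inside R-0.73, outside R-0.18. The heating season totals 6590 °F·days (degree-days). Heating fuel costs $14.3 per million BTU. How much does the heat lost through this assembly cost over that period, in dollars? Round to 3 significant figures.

10.7 × 6.41 = 68.59
R_total = 0.73 + 0.14 + 68.59 + 6.04 + 0.18 = 75.68 ft²·°F·h/BTU
E = A × HDD × 24 / R = 2380 × 6590 × 24 / 75.68 = 4974000 BTU
Cost = 4974000/10⁶ × 14.3 = $71.13

71.1 dollars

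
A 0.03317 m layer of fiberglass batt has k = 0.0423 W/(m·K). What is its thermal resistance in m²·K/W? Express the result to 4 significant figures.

R = L/k = 0.03317/0.0423 = 0.78416 m²·K/W

0.7842 m²·K/W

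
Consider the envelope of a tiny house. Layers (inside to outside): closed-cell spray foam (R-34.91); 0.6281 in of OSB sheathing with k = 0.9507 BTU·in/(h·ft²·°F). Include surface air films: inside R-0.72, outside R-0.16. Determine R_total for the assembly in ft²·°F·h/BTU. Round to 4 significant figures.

0.6281/0.9507 = 0.66067
R_total = 0.72 + 34.91 + 0.66067 + 0.16 = 36.451 ft²·°F·h/BTU

36.45 ft²·°F·h/BTU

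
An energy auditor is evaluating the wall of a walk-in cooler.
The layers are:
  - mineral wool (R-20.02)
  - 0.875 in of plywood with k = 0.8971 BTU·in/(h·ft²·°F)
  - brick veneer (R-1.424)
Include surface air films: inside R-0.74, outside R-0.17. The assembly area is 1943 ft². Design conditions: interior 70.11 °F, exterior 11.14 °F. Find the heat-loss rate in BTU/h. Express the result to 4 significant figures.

4911 BTU/h

0.875/0.8971 = 0.97537
R_total = 0.74 + 20.02 + 0.97537 + 1.424 + 0.17 = 23.329 ft²·°F·h/BTU
Q = A·ΔT/R = 1943 × (70.11 − 11.14) / 23.329 = 4911.4 BTU/h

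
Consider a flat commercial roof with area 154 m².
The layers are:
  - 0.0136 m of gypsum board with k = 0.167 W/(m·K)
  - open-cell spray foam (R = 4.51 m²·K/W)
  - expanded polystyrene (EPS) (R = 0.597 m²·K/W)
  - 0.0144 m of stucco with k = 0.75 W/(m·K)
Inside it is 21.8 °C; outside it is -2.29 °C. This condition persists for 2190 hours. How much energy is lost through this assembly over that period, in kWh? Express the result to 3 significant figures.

1560 kWh

0.0136/0.167 = 0.08144
0.0144/0.75 = 0.0192
R_total = 0.08144 + 4.51 + 0.597 + 0.0192 = 5.208 m²·K/W
Q = 154 × (21.8 − (-2.29)) / 5.208 = 712.4 W
E = 712.4 W × 2190 h / 1000 = 1560 kWh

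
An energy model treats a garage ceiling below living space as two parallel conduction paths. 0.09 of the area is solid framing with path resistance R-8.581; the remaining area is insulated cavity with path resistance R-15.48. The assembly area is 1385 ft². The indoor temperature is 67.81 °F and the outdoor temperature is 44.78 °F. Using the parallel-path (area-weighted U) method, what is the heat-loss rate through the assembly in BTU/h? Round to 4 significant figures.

2210 BTU/h

U_eff = 0.91/15.48 + 0.09/8.581 = 0.058786 + 0.010488 = 0.069274
R_eff = 1/U_eff = 14.435 ft²·°F·h/BTU
Q = 1385 × (67.81 − 44.78) / 14.435 = 2209.6 BTU/h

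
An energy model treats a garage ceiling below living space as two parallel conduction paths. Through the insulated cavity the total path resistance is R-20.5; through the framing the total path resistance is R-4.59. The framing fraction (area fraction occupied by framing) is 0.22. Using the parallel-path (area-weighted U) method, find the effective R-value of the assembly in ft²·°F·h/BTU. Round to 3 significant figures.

U_eff = 0.78/20.5 + 0.22/4.59 = 0.03805 + 0.04793 = 0.08598
R_eff = 1/U_eff = 11.63 ft²·°F·h/BTU

11.6 ft²·°F·h/BTU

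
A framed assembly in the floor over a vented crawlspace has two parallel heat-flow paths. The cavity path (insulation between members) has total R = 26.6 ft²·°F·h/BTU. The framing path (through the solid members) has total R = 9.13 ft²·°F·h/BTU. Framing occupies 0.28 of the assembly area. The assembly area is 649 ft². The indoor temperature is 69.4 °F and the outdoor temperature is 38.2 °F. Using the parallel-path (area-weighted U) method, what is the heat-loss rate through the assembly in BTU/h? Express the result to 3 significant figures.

1170 BTU/h

U_eff = 0.72/26.6 + 0.28/9.13 = 0.02707 + 0.03067 = 0.05774
R_eff = 1/U_eff = 17.32 ft²·°F·h/BTU
Q = 649 × (69.4 − 38.2) / 17.32 = 1169 BTU/h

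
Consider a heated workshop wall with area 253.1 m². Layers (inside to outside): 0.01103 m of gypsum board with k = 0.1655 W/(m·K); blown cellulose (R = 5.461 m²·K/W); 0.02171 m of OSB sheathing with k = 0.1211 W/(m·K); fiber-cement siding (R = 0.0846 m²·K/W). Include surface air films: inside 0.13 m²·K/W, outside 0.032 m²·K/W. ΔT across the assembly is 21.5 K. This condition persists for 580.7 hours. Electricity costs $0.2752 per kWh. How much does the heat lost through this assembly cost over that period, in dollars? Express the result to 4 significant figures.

146.1 dollars

0.01103/0.1655 = 0.066647
0.02171/0.1211 = 0.17927
R_total = 0.13 + 0.066647 + 5.461 + 0.17927 + 0.0846 + 0.032 = 5.9535 m²·K/W
Q = 253.1 × 21.5 / 5.9535 = 914.02 W
E = 914.02 W × 580.7 h / 1000 = 530.77 kWh
Cost = 530.77 × 0.2752 = $146.07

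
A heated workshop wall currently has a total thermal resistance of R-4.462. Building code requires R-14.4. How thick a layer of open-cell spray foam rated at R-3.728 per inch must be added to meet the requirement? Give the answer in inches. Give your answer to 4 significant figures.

ΔR = 14.4 − 4.462 = 9.938 ft²·°F·h/BTU
L = ΔR / (R/in) = 9.938/3.728 = 2.6658 in

2.666 in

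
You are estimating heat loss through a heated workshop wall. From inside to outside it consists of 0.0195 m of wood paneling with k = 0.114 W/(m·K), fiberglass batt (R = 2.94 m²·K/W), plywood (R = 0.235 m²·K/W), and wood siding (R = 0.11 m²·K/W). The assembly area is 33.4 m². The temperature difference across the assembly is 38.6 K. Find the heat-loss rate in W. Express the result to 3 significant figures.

373 W

0.0195/0.114 = 0.1711
R_total = 0.1711 + 2.94 + 0.235 + 0.11 = 3.456 m²·K/W
Q = A·ΔT/R = 33.4 × 38.6 / 3.456 = 373 W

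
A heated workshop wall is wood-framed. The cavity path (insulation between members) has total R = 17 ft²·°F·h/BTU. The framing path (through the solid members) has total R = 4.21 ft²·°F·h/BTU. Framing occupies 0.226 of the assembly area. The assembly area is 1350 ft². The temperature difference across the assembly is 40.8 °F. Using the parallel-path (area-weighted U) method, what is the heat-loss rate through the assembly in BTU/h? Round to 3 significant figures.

U_eff = 0.774/17 + 0.226/4.21 = 0.04553 + 0.05368 = 0.09921
R_eff = 1/U_eff = 10.08 ft²·°F·h/BTU
Q = 1350 × 40.8 / 10.08 = 5465 BTU/h

5460 BTU/h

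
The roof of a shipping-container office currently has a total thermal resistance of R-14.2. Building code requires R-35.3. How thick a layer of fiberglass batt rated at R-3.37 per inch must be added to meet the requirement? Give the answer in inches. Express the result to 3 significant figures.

6.26 in

ΔR = 35.3 − 14.2 = 21.1 ft²·°F·h/BTU
L = ΔR / (R/in) = 21.1/3.37 = 6.261 in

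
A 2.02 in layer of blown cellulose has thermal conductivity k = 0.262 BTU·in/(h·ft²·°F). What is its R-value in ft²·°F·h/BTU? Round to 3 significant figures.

7.71 ft²·°F·h/BTU

R = L/k = 2.02/0.262 = 7.71 ft²·°F·h/BTU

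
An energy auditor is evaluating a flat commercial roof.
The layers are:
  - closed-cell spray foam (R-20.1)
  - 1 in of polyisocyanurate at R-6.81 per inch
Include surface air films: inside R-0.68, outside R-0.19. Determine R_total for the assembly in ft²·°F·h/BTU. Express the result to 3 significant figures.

1 × 6.81 = 6.81
R_total = 0.68 + 20.1 + 6.81 + 0.19 = 27.78 ft²·°F·h/BTU

27.8 ft²·°F·h/BTU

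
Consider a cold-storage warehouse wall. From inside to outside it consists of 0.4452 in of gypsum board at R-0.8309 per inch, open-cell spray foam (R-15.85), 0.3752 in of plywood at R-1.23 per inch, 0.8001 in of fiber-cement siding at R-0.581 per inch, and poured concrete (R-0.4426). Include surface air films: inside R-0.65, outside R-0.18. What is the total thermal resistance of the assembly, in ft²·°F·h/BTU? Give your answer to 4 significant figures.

0.4452 × 0.8309 = 0.36992
0.3752 × 1.23 = 0.4615
0.8001 × 0.581 = 0.46486
R_total = 0.65 + 0.36992 + 15.85 + 0.4615 + 0.46486 + 0.4426 + 0.18 = 18.419 ft²·°F·h/BTU

18.42 ft²·°F·h/BTU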